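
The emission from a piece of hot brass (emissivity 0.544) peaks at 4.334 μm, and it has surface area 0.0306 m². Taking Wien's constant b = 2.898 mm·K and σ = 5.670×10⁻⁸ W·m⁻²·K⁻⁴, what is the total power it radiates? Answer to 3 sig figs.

P ≈ 189 W

Wien's law: T = b/λ_max = 2.898×10⁻³/4.334×10⁻⁶ = 668.666 K.
Area A = 0.0306 m².
Then P = εσAT⁴ = 0.544×5.670×10⁻⁸×0.0306×(668.666)⁴ = 189 W.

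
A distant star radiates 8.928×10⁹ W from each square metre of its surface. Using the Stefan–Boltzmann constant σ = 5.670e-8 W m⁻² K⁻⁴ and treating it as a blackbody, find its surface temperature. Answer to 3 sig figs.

T ≈ 1.99×10⁴ K

I = σT⁴, so T = (I/σ)^(1/4) = (8.928×10⁹/(5.670×10⁻⁸))^(1/4) = 1.99×10⁴ K.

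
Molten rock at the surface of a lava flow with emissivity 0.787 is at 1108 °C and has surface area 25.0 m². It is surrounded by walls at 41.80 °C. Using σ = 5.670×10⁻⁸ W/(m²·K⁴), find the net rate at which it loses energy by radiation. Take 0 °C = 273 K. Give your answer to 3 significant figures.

T = 1108 °C + 273 = 1381 K.
Surroundings: T = 41.80 °C + 273 = 314.80 K.
Area A = 25.0 m².
Net radiated power P_net = εσA(T⁴ − T₀⁴) = 0.787×5.670×10⁻⁸×25.0×(1381⁴ − 314.80⁴).
T⁴ − T₀⁴ = 3.63726×10¹² − 9.82062×10⁹ = 3.62744×10¹² K⁴, so P_net = 4.05×10⁶ W.

Net loss ≈ 4.05×10⁶ W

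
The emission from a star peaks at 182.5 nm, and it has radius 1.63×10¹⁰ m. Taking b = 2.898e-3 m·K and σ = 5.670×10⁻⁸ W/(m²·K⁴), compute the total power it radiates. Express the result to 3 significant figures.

Wien's law: T = b/λ_max = 2.898×10⁻³/1.825×10⁻⁷ = 15879.5 K.
Surface area A = 4πR² = 4π(1.63×10¹⁰ m)² = 3.33876×10²¹ m².
Then P = σAT⁴ = 5.670×10⁻⁸×3.33876×10²¹×(15879.5)⁴ = 1.20×10³¹ W.

P ≈ 1.20×10³¹ W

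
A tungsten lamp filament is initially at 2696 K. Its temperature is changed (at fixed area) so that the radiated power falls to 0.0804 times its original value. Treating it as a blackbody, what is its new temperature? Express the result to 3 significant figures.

P ∝ T⁴, so T₂/T₁ = (P₂/P₁)^(1/4) = (0.0804)^(1/4) = 0.532493.
T₂ = 2696 × 0.532493 = 1.44×10³ K.

T₂ ≈ 1.44×10³ K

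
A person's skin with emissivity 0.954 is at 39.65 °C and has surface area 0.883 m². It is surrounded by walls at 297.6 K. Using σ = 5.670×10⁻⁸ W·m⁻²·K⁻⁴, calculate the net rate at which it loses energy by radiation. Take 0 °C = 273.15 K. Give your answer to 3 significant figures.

Net loss ≈ 82.6 W

T = 39.65 °C + 273.15 = 312.80 K.
Area A = 0.883 m².
Net radiated power P_net = εσA(T⁴ − T₀⁴) = 0.954×5.670×10⁻⁸×0.883×(312.80⁴ − 297.6⁴).
T⁴ − T₀⁴ = 9.57342×10⁹ − 7.84389×10⁹ = 1.72953×10⁹ K⁴, so P_net = 82.6 W.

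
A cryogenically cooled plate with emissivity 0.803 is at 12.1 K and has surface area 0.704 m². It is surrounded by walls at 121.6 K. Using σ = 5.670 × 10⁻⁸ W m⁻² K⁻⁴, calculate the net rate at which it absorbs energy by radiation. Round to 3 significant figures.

Area A = 0.704 m².
Net radiated power P_net = εσA(T⁴ − T₀⁴) = 0.803×5.670×10⁻⁸×0.704×(12.1⁴ − 121.6⁴).
T⁴ − T₀⁴ = 21435.9 − 2.18642×10⁸ = -2.18621×10⁸ K⁴, so P_net = -7.01 W — negative, meaning a net gain of 7.01 W.

Net gain ≈ 7.01 W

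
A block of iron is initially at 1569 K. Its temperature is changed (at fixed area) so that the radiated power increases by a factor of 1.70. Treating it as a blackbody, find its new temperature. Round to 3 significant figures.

P ∝ T⁴, so T₂/T₁ = (P₂/P₁)^(1/4) = (1.70)^(1/4) = 1.14186.
T₂ = 1569 × 1.14186 = 1.79×10³ K.

T₂ ≈ 1.79×10³ K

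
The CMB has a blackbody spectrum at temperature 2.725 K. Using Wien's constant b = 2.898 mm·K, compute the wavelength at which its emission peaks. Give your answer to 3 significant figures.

Wien's displacement law: λ_max = b/T = (2.898×10⁻³ m·K)/(2.725 K) = 1.063×10⁻³ m.
That is 1.06 mm, in the microwave range.

λ_max ≈ 1.06 mm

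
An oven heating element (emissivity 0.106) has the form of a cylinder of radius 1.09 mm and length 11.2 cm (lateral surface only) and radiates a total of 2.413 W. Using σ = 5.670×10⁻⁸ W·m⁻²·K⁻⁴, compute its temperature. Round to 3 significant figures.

Lateral area A = 2πrL = 2π×1.09×10⁻³×0.112 = 7.67051×10⁻⁴ m².
P = εσAT⁴ ⇒ T = (P/(εσA))^(1/4) = (2.413/(0.106×5.670×10⁻⁸×7.67051×10⁻⁴))^(1/4) = 851 K.

T ≈ 851 K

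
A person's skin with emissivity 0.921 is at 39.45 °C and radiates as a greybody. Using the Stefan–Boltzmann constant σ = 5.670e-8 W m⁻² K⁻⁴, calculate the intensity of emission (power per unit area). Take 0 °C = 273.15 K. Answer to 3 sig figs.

T = 39.45 °C + 273.15 = 312.60 K.
Stefan–Boltzmann: I = εσT⁴ = 0.921 × 5.670×10⁻⁸ × (312.60)⁴ = 499 W/m².

I ≈ 499 W/m²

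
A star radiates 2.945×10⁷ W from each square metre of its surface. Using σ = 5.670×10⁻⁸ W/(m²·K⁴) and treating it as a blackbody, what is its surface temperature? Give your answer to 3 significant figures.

I = σT⁴, so T = (I/σ)^(1/4) = (2.945×10⁷/(5.670×10⁻⁸))^(1/4) = 4.77×10³ K.

T ≈ 4.77×10³ K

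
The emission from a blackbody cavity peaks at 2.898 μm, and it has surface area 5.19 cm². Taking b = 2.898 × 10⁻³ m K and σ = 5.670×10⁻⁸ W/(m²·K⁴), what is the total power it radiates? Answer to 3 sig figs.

P ≈ 29.4 W

Wien's law: T = b/λ_max = 2.898×10⁻³/2.898×10⁻⁶ = 1000.00 K.
Area A = 5.19 cm² = 5.19×10⁻⁴ m².
Then P = σAT⁴ = 5.670×10⁻⁸×5.19×10⁻⁴×(1000.00)⁴ = 29.4 W.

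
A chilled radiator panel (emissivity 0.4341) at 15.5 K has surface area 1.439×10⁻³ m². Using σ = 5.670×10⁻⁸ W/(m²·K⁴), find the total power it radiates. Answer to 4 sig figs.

Area A = 1.439×10⁻³ m².
P = εσAT⁴ = 0.4341 × 5.670×10⁻⁸ × 1.439×10⁻³ × (15.5)⁴ = 2.044×10⁻⁶ W.

P ≈ 2.044×10⁻⁶ W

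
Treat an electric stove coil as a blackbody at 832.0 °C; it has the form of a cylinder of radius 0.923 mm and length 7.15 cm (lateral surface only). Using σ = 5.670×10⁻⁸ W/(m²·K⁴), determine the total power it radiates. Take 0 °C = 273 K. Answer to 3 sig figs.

P ≈ 35.1 W

T = 832.0 °C + 273 = 1105.0 K.
Lateral area A = 2πrL = 2π×9.23×10⁻⁴×0.0715 = 4.14656×10⁻⁴ m².
P = σAT⁴ = 5.670×10⁻⁸ × 4.14656×10⁻⁴ × (1105.0)⁴ = 35.1 W.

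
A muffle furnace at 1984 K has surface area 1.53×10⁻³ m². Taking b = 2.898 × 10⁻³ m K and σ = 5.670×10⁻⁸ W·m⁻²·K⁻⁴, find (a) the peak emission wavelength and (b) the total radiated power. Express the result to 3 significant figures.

(a) λ_max = b/T = 2.898×10⁻³/1984 = 1.461×10⁻⁶ m = 1.46 μm.
Area A = 1.53×10⁻³ m².
(b) P = σAT⁴ = 5.670×10⁻⁸×1.53×10⁻³×(1984)⁴ = 1.34×10³ W.

λ_max ≈ 1.46 μm; P ≈ 1.34×10³ W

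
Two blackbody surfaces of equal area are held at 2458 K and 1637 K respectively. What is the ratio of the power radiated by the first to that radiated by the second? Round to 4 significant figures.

With equal areas, P₁/P₂ = (T₁/T₂)⁴ = (2458/1637)⁴ = 5.083.

P₁/P₂ ≈ 5.083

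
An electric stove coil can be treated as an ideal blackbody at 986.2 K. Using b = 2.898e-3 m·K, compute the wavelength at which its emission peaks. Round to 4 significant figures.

λ_max ≈ 2939 nm

Wien's displacement law: λ_max = b/T = (2.898×10⁻³ m·K)/(986.2 K) = 2.9386×10⁻⁶ m.
That is 2939 nm, in the infrared range.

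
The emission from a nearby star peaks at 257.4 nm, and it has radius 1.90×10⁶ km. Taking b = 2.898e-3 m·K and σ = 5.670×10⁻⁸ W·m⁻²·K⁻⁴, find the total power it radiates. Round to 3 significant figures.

P ≈ 4.13×10²⁸ W

Wien's law: T = b/λ_max = 2.898×10⁻³/2.574×10⁻⁷ = 11258.7 K.
Surface area A = 4πR² = 4π(1.90×10⁹ m)² = 4.53646×10¹⁹ m².
Then P = σAT⁴ = 5.670×10⁻⁸×4.53646×10¹⁹×(11258.7)⁴ = 4.13×10²⁸ W.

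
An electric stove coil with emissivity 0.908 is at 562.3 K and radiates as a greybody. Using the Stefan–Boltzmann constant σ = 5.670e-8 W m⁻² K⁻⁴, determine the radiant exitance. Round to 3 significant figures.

I ≈ 5.15×10³ W/m²

Stefan–Boltzmann: I = εσT⁴ = 0.908 × 5.670×10⁻⁸ × (562.3)⁴ = 5.15×10³ W/m².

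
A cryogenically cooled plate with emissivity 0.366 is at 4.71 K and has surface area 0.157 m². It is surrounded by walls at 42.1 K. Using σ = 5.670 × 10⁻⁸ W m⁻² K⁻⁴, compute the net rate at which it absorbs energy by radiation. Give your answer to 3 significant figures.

Area A = 0.157 m².
Net radiated power P_net = εσA(T⁴ − T₀⁴) = 0.366×5.670×10⁻⁸×0.157×(4.71⁴ − 42.1⁴).
T⁴ − T₀⁴ = 492.134 − 3.14144×10⁶ = -3.14095×10⁶ K⁴, so P_net = -0.0102 W — negative, meaning a net gain of 0.0102 W.

Net gain ≈ 0.0102 W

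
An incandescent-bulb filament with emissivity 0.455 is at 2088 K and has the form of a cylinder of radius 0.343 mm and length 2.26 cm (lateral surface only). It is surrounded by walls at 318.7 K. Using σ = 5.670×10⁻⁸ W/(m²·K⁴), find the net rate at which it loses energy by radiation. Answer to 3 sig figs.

Lateral area A = 2πrL = 2π×3.43×10⁻⁴×0.0226 = 4.87060×10⁻⁵ m².
Net radiated power P_net = εσA(T⁴ − T₀⁴) = 0.455×5.670×10⁻⁸×4.87060×10⁻⁵×(2088⁴ − 318.7⁴).
T⁴ − T₀⁴ = 1.90074×10¹³ − 1.03164×10¹⁰ = 1.89971×10¹³ K⁴, so P_net = 23.9 W.

Net loss ≈ 23.9 W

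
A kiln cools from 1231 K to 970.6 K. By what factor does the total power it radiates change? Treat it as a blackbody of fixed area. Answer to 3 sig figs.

P ∝ T⁴, so P₂/P₁ = (T₂/T₁)⁴ = (970.6/1231)⁴ = (0.788465)⁴ = 0.386.

P₂/P₁ ≈ 0.386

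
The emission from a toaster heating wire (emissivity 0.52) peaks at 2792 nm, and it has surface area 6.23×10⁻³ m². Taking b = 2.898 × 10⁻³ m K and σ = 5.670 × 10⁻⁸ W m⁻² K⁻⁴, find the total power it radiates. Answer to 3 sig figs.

Wien's law: T = b/λ_max = 2.898×10⁻³/2.792×10⁻⁶ = 1037.97 K.
Area A = 6.23×10⁻³ m².
Then P = εσAT⁴ = 0.52×5.670×10⁻⁸×6.23×10⁻³×(1037.97)⁴ = 213 W.

P ≈ 213 W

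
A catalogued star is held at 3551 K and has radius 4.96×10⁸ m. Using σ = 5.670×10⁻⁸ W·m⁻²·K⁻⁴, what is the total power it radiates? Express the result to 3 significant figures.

P ≈ 2.79×10²⁵ W

Surface area A = 4πR² = 4π(4.96×10⁸ m)² = 3.09153×10¹⁸ m².
P = σAT⁴ = 5.670×10⁻⁸ × 3.09153×10¹⁸ × (3551)⁴ = 2.79×10²⁵ W.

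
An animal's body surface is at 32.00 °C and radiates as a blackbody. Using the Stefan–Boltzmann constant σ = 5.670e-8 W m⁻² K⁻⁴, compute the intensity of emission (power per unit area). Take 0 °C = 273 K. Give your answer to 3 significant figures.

T = 32.00 °C + 273 = 305.00 K.
Stefan–Boltzmann: I = σT⁴ = 5.670×10⁻⁸ × (305.00)⁴ = 491 W/m².

I ≈ 491 W/m²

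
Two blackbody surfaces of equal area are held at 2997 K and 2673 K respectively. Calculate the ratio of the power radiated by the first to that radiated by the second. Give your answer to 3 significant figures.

P₁/P₂ ≈ 1.58

With equal areas, P₁/P₂ = (T₁/T₂)⁴ = (2997/2673)⁴ = 1.58.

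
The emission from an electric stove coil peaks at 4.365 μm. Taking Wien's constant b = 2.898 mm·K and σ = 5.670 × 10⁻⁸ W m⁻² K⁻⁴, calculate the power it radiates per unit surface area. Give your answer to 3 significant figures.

Wien's law: T = b/λ_max = 2.898×10⁻³/4.365×10⁻⁶ = 663.918 K.
Then I = σT⁴ = 5.670×10⁻⁸×(663.918)⁴ = 1.10×10⁴ W/m².

I ≈ 1.10×10⁴ W/m²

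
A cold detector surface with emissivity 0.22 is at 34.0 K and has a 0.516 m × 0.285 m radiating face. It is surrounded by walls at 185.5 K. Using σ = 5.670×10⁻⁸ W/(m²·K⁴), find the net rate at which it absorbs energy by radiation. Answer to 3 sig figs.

Area A = 0.516 × 0.285 = 0.14706 m².
Net radiated power P_net = εσA(T⁴ − T₀⁴) = 0.22×5.670×10⁻⁸×0.14706×(34.0⁴ − 185.5⁴).
T⁴ − T₀⁴ = 1.33634×10⁶ − 1.18407×10⁹ = -1.18273×10⁹ K⁴, so P_net = -2.17 W — negative, meaning a net gain of 2.17 W.

Net gain ≈ 2.17 W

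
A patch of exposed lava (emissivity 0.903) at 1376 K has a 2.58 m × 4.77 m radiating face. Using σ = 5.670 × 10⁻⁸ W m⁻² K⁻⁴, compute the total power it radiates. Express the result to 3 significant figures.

Area A = 2.58 × 4.77 = 12.3066 m².
P = εσAT⁴ = 0.903 × 5.670×10⁻⁸ × 12.3066 × (1376)⁴ = 2.26×10⁶ W.

P ≈ 2.26×10⁶ W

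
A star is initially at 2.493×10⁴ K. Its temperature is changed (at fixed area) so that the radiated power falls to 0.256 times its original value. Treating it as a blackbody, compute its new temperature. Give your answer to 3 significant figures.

T₂ ≈ 1.77×10⁴ K

P ∝ T⁴, so T₂/T₁ = (P₂/P₁)^(1/4) = (0.256)^(1/4) = 0.711312.
T₂ = 2.493×10⁴ × 0.711312 = 1.77×10⁴ K.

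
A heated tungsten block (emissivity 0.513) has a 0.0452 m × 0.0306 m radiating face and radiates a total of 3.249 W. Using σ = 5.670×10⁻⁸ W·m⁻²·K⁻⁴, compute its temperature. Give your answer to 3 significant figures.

Area A = 0.0452 × 0.0306 = 1.38312×10⁻³ m².
P = εσAT⁴ ⇒ T = (P/(εσA))^(1/4) = (3.249/(0.513×5.670×10⁻⁸×1.38312×10⁻³))^(1/4) = 533 K.

T ≈ 533 K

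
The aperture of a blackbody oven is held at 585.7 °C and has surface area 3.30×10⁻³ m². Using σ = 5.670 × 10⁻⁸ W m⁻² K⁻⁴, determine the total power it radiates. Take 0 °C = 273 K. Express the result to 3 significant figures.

P ≈ 102 W

T = 585.7 °C + 273 = 858.7 K.
Area A = 3.30×10⁻³ m².
P = σAT⁴ = 5.670×10⁻⁸ × 3.30×10⁻³ × (858.7)⁴ = 102 W.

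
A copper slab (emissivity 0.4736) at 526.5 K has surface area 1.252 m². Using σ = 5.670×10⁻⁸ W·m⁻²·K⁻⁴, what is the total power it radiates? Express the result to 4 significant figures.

Area A = 1.252 m².
P = εσAT⁴ = 0.4736 × 5.670×10⁻⁸ × 1.252 × (526.5)⁴ = 2583 W.

P ≈ 2583 W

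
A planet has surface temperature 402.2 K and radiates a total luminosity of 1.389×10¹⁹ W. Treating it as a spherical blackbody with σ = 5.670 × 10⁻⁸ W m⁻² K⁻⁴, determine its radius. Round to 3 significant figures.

L = 4πR²σT⁴ ⇒ R = √(L/(4πσT⁴)).
σT⁴ = 1483.72 W/m², so R = √(1.389×10¹⁹/(4π×1483.72)) = 2.73×10⁷ m.

R ≈ 2.73×10⁷ m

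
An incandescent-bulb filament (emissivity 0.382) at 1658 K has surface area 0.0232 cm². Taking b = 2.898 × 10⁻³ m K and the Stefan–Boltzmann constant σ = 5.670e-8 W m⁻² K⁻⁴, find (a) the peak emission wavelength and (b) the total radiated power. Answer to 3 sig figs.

(a) λ_max = b/T = 2.898×10⁻³/1658 = 1.748×10⁻⁶ m = 1.75 μm.
Area A = 0.0232 cm² = 2.32×10⁻⁶ m².
(b) P = εσAT⁴ = 0.382×5.670×10⁻⁸×2.32×10⁻⁶×(1658)⁴ = 0.380 W.

λ_max ≈ 1.75 μm; P ≈ 0.380 W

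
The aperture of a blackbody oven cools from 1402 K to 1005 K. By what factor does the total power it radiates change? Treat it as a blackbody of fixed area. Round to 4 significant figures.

P ∝ T⁴, so P₂/P₁ = (T₂/T₁)⁴ = (1005/1402)⁴ = (0.716833)⁴ = 0.2640.

P₂/P₁ ≈ 0.2640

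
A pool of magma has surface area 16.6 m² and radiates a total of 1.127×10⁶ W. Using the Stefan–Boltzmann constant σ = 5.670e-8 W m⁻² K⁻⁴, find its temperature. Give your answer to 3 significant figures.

T ≈ 1.05×10³ K

Area A = 16.6 m².
P = σAT⁴ ⇒ T = (P/(σA))^(1/4) = (1.127×10⁶/(5.670×10⁻⁸×16.6))^(1/4) = 1.05×10³ K.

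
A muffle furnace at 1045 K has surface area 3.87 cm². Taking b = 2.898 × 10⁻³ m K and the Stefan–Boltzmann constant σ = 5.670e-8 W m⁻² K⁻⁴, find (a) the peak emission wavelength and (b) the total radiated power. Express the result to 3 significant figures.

λ_max ≈ 2.77×10³ nm; P ≈ 26.2 W

(a) λ_max = b/T = 2.898×10⁻³/1045 = 2.773×10⁻⁶ m = 2.77×10³ nm.
Area A = 3.87 cm² = 3.87×10⁻⁴ m².
(b) P = σAT⁴ = 5.670×10⁻⁸×3.87×10⁻⁴×(1045)⁴ = 26.2 W.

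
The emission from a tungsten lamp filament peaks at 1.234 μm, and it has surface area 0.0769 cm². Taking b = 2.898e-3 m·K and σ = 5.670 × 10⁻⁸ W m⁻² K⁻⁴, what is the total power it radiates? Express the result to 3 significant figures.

P ≈ 13.3 W

Wien's law: T = b/λ_max = 2.898×10⁻³/1.234×10⁻⁶ = 2348.46 K.
Area A = 0.0769 cm² = 7.69×10⁻⁶ m².
Then P = σAT⁴ = 5.670×10⁻⁸×7.69×10⁻⁶×(2348.46)⁴ = 13.3 W.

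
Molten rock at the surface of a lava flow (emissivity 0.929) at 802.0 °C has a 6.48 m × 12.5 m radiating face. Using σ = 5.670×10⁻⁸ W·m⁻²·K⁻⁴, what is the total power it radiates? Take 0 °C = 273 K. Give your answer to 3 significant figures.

T = 802.0 °C + 273 = 1075.0 K.
Area A = 6.48 × 12.5 = 81 m².
P = εσAT⁴ = 0.929 × 5.670×10⁻⁸ × 81 × (1075.0)⁴ = 5.70×10⁶ W.

P ≈ 5.70×10⁶ W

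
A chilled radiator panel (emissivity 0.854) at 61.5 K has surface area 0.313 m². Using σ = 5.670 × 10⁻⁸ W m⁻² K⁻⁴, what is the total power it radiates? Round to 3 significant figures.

P ≈ 0.217 W

Area A = 0.313 m².
P = εσAT⁴ = 0.854 × 5.670×10⁻⁸ × 0.313 × (61.5)⁴ = 0.217 W.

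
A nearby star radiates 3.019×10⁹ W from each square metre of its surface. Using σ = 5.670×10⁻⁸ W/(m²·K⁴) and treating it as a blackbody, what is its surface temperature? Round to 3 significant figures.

I = σT⁴, so T = (I/σ)^(1/4) = (3.019×10⁹/(5.670×10⁻⁸))^(1/4) = 1.52×10⁴ K.

T ≈ 1.52×10⁴ K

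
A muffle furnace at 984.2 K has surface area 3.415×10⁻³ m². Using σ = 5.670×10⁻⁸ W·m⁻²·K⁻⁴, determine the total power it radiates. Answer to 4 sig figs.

Area A = 3.415×10⁻³ m².
P = σAT⁴ = 5.670×10⁻⁸ × 3.415×10⁻³ × (984.2)⁴ = 181.7 W.

P ≈ 181.7 W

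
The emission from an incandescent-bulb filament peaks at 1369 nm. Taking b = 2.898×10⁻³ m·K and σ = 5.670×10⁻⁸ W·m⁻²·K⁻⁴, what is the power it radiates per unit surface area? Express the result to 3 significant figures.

I ≈ 1.14×10⁶ W/m²

Wien's law: T = b/λ_max = 2.898×10⁻³/1.369×10⁻⁶ = 2116.87 K.
Then I = σT⁴ = 5.670×10⁻⁸×(2116.87)⁴ = 1.14×10⁶ W/m².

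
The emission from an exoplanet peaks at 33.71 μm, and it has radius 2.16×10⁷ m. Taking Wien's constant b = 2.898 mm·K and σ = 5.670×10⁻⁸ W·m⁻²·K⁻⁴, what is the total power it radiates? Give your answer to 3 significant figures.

Wien's law: T = b/λ_max = 2.898×10⁻³/3.371×10⁻⁵ = 85.9686 K.
Surface area A = 4πR² = 4π(2.16×10⁷ m)² = 5.86297×10¹⁵ m².
Then P = σAT⁴ = 5.670×10⁻⁸×5.86297×10¹⁵×(85.9686)⁴ = 1.82×10¹⁶ W.

P ≈ 1.82×10¹⁶ W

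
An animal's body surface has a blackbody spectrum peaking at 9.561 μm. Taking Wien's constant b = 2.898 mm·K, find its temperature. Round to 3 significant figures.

Wien's law gives T = b/λ_max = (2.898×10⁻³ m·K)/(9.561×10⁻⁶ m) = 303 K.

T ≈ 303 K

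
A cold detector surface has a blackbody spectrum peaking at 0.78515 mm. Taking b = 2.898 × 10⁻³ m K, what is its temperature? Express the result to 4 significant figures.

Wien's law gives T = b/λ_max = (2.898×10⁻³ m·K)/(7.8515×10⁻⁴ m) = 3.691 K.

T ≈ 3.691 K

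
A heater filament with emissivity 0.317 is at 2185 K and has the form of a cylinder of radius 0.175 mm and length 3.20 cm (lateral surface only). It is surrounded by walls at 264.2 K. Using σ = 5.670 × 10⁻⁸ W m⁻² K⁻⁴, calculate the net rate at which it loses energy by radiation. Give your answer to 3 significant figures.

Lateral area A = 2πrL = 2π×1.75×10⁻⁴×0.0320 = 3.51858×10⁻⁵ m².
Net radiated power P_net = εσA(T⁴ − T₀⁴) = 0.317×5.670×10⁻⁸×3.51858×10⁻⁵×(2185⁴ − 264.2⁴).
T⁴ − T₀⁴ = 2.27932×10¹³ − 4.87227×10⁹ = 2.27883×10¹³ K⁴, so P_net = 14.4 W.

Net loss ≈ 14.4 W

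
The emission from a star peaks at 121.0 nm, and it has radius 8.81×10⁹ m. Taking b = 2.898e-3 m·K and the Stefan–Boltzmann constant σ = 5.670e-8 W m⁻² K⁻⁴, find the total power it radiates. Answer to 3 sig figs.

P ≈ 1.82×10³¹ W

Wien's law: T = b/λ_max = 2.898×10⁻³/1.210×10⁻⁷ = 23950.4 K.
Surface area A = 4πR² = 4π(8.81×10⁹ m)² = 9.75353×10²⁰ m².
Then P = σAT⁴ = 5.670×10⁻⁸×9.75353×10²⁰×(23950.4)⁴ = 1.82×10³¹ W.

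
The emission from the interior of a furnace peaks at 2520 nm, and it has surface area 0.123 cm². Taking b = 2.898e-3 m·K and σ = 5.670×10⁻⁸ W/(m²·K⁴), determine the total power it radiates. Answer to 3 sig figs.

P ≈ 1.22 W

Wien's law: T = b/λ_max = 2.898×10⁻³/2.520×10⁻⁶ = 1150.00 K.
Area A = 0.123 cm² = 1.23×10⁻⁵ m².
Then P = σAT⁴ = 5.670×10⁻⁸×1.23×10⁻⁵×(1150.00)⁴ = 1.22 W.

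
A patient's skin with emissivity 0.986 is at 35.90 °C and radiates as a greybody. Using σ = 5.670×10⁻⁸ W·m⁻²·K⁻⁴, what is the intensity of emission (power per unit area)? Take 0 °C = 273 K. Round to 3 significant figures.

I ≈ 509 W/m²

T = 35.90 °C + 273 = 308.90 K.
Stefan–Boltzmann: I = εσT⁴ = 0.986 × 5.670×10⁻⁸ × (308.90)⁴ = 509 W/m².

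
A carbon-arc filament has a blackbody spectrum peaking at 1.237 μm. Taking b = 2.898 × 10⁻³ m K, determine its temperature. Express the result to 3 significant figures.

Wien's law gives T = b/λ_max = (2.898×10⁻³ m·K)/(1.237×10⁻⁶ m) = 2.34×10³ K.

T ≈ 2.34×10³ K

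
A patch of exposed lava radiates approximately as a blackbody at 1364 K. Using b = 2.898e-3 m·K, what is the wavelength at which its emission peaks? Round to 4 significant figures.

Wien's displacement law: λ_max = b/T = (2.898×10⁻³ m·K)/(1364 K) = 2.1246×10⁻⁶ m.
That is 2.125 μm, in the infrared range.

λ_max ≈ 2.125 μm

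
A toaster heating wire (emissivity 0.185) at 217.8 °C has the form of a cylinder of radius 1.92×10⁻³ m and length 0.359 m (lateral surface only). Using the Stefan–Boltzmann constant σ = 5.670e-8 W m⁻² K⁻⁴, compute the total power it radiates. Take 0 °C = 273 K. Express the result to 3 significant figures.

P ≈ 2.64 W

T = 217.8 °C + 273 = 490.8 K.
Lateral area A = 2πrL = 2π×1.92×10⁻³×0.359 = 4.33087×10⁻³ m².
P = εσAT⁴ = 0.185 × 5.670×10⁻⁸ × 4.33087×10⁻³ × (490.8)⁴ = 2.64 W.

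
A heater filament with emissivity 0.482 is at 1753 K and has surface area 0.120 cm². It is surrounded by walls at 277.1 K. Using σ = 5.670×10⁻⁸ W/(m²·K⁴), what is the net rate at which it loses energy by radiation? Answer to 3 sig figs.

Area A = 0.120 cm² = 1.20×10⁻⁵ m².
Net radiated power P_net = εσA(T⁴ − T₀⁴) = 0.482×5.670×10⁻⁸×1.20×10⁻⁵×(1753⁴ − 277.1⁴).
T⁴ − T₀⁴ = 9.44338×10¹² − 5.89585×10⁹ = 9.43748×10¹² K⁴, so P_net = 3.10 W.

Net loss ≈ 3.10 W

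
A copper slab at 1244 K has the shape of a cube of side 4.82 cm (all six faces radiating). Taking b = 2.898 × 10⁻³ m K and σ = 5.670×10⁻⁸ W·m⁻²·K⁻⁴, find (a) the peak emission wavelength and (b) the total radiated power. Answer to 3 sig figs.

(a) λ_max = b/T = 2.898×10⁻³/1244 = 2.330×10⁻⁶ m = 2.33×10³ nm.
Area A = 6s² = 6×(0.0482 m)² = 0.0139394 m².
(b) P = σAT⁴ = 5.670×10⁻⁸×0.0139394×(1244)⁴ = 1.89×10³ W.

λ_max ≈ 2.33×10³ nm; P ≈ 1.89×10³ W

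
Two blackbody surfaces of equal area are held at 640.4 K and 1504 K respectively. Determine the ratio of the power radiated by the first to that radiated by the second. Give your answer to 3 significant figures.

P₁/P₂ ≈ 0.0329

With equal areas, P₁/P₂ = (T₁/T₂)⁴ = (640.4/1504)⁴ = 0.0329.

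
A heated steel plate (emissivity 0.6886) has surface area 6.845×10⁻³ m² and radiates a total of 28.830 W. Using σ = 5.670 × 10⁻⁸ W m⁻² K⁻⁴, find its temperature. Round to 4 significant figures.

T ≈ 573.1 K

Area A = 6.845×10⁻³ m².
P = εσAT⁴ ⇒ T = (P/(εσA))^(1/4) = (28.830/(0.6886×5.670×10⁻⁸×6.845×10⁻³))^(1/4) = 573.1 K.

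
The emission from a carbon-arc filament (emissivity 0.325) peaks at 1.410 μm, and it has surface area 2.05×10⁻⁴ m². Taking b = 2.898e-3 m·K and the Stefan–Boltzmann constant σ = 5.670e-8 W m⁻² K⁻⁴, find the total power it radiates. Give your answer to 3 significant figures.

P ≈ 67.4 W

Wien's law: T = b/λ_max = 2.898×10⁻³/1.410×10⁻⁶ = 2055.32 K.
Area A = 2.05×10⁻⁴ m².
Then P = εσAT⁴ = 0.325×5.670×10⁻⁸×2.05×10⁻⁴×(2055.32)⁴ = 67.4 W.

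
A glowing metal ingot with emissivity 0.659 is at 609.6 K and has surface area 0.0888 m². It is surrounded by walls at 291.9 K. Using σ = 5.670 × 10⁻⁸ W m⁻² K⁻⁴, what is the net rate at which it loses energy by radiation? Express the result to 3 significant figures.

Net loss ≈ 434 W

Area A = 0.0888 m².
Net radiated power P_net = εσA(T⁴ − T₀⁴) = 0.659×5.670×10⁻⁸×0.0888×(609.6⁴ − 291.9⁴).
T⁴ − T₀⁴ = 1.38096×10¹¹ − 7.26000×10⁹ = 1.30836×10¹¹ K⁴, so P_net = 434 W.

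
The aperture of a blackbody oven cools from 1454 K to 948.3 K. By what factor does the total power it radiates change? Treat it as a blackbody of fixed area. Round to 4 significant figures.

P ∝ T⁴, so P₂/P₁ = (T₂/T₁)⁴ = (948.3/1454)⁴ = (0.652201)⁴ = 0.1809.

P₂/P₁ ≈ 0.1809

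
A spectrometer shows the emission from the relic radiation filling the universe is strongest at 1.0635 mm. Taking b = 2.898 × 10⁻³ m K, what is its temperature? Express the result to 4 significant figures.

T ≈ 2.725 K

Wien's law gives T = b/λ_max = (2.898×10⁻³ m·K)/(1.0635×10⁻³ m) = 2.725 K.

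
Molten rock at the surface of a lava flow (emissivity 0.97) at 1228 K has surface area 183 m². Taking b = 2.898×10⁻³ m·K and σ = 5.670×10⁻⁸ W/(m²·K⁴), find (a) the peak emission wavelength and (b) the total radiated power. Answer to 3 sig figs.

λ_max ≈ 2.36×10³ nm; P ≈ 2.29×10⁷ W

(a) λ_max = b/T = 2.898×10⁻³/1228 = 2.360×10⁻⁶ m = 2.36×10³ nm.
Area A = 183 m².
(b) P = εσAT⁴ = 0.97×5.670×10⁻⁸×183×(1228)⁴ = 2.29×10⁷ W.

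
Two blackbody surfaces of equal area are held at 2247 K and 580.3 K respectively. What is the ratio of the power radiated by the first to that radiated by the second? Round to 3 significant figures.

P₁/P₂ ≈ 225

With equal areas, P₁/P₂ = (T₁/T₂)⁴ = (2247/580.3)⁴ = 225.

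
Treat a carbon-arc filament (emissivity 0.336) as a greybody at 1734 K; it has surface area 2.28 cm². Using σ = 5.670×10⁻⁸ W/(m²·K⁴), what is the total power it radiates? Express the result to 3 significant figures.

P ≈ 39.3 W

Area A = 2.28 cm² = 2.28×10⁻⁴ m².
P = εσAT⁴ = 0.336 × 5.670×10⁻⁸ × 2.28×10⁻⁴ × (1734)⁴ = 39.3 W.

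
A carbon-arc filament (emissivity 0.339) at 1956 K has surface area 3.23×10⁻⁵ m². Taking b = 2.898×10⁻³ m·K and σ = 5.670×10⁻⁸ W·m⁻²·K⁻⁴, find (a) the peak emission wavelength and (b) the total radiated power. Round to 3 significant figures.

λ_max ≈ 1.48×10³ nm; P ≈ 9.09 W

(a) λ_max = b/T = 2.898×10⁻³/1956 = 1.482×10⁻⁶ m = 1.48×10³ nm.
Area A = 3.23×10⁻⁵ m².
(b) P = εσAT⁴ = 0.339×5.670×10⁻⁸×3.23×10⁻⁵×(1956)⁴ = 9.09 W.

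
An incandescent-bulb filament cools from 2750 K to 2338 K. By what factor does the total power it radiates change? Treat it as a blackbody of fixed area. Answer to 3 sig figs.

P₂/P₁ ≈ 0.522

P ∝ T⁴, so P₂/P₁ = (T₂/T₁)⁴ = (2338/2750)⁴ = (0.850182)⁴ = 0.522.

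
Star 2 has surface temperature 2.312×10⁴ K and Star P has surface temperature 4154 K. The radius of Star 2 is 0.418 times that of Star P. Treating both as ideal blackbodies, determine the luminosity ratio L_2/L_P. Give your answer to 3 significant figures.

L_2/L_P ≈ 168

L ∝ R²T⁴, so L_2/L_P = (R_2/R_P)²(T_2/T_P)⁴ = (0.418)² × (2.312×10⁴/4154)⁴ = 0.174724 × 959.589 = 168.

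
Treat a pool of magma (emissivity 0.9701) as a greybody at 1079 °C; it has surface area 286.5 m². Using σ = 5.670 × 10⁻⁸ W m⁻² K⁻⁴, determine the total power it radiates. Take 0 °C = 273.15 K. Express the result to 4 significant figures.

T = 1079 °C + 273.15 = 1352.15 K.
Area A = 286.5 m².
P = εσAT⁴ = 0.9701 × 5.670×10⁻⁸ × 286.5 × (1352.15)⁴ = 5.268×10⁷ W.

P ≈ 5.268×10⁷ W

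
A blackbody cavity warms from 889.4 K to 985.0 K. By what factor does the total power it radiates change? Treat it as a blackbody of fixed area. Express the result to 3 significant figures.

P ∝ T⁴, so P₂/P₁ = (T₂/T₁)⁴ = (985.0/889.4)⁴ = (1.10749)⁴ = 1.50.

P₂/P₁ ≈ 1.50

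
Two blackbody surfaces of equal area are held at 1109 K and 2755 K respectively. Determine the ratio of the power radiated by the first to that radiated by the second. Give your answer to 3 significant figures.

P₁/P₂ ≈ 0.0263

With equal areas, P₁/P₂ = (T₁/T₂)⁴ = (1109/2755)⁴ = 0.0263.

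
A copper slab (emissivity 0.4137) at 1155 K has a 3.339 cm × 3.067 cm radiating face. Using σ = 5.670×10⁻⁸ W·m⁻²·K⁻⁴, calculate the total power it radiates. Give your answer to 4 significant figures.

Area A = 0.03339 × 0.03067 = 1.02407×10⁻³ m².
P = εσAT⁴ = 0.4137 × 5.670×10⁻⁸ × 1.02407×10⁻³ × (1155)⁴ = 42.75 W.

P ≈ 42.75 W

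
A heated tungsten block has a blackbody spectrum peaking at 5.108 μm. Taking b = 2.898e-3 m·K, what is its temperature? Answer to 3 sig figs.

Wien's law gives T = b/λ_max = (2.898×10⁻³ m·K)/(5.108×10⁻⁶ m) = 567 K.

T ≈ 567 K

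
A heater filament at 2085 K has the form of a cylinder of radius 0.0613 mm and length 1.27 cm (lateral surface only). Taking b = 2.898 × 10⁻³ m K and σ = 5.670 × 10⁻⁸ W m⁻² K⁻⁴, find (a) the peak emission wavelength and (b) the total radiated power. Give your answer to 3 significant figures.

(a) λ_max = b/T = 2.898×10⁻³/2085 = 1.390×10⁻⁶ m = 1.39 μm.
Lateral area A = 2πrL = 2π×6.13×10⁻⁵×0.0127 = 4.89152×10⁻⁶ m².
(b) P = σAT⁴ = 5.670×10⁻⁸×4.89152×10⁻⁶×(2085)⁴ = 5.24 W.

λ_max ≈ 1.39 μm; P ≈ 5.24 W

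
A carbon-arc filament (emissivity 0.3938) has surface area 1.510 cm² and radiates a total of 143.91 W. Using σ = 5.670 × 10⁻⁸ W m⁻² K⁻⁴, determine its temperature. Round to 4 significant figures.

T ≈ 2556 K

Area A = 1.510 cm² = 1.510×10⁻⁴ m².
P = εσAT⁴ ⇒ T = (P/(εσA))^(1/4) = (143.91/(0.3938×5.670×10⁻⁸×1.510×10⁻⁴))^(1/4) = 2556 K.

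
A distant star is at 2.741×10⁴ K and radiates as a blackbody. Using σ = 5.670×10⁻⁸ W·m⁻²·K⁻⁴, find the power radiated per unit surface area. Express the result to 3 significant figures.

I ≈ 3.20×10¹⁰ W/m²

Stefan–Boltzmann: I = σT⁴ = 5.670×10⁻⁸ × (2.741×10⁴)⁴ = 3.20×10¹⁰ W/m².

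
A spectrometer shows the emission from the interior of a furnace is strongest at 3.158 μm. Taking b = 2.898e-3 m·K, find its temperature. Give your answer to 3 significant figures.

Wien's law gives T = b/λ_max = (2.898×10⁻³ m·K)/(3.158×10⁻⁶ m) = 918 K.

T ≈ 918 K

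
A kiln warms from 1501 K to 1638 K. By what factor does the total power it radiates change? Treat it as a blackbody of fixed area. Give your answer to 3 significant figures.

P ∝ T⁴, so P₂/P₁ = (T₂/T₁)⁴ = (1638/1501)⁴ = (1.09127)⁴ = 1.42.

P₂/P₁ ≈ 1.42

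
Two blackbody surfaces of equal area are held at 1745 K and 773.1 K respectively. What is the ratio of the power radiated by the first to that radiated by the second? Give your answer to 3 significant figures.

P₁/P₂ ≈ 26.0

With equal areas, P₁/P₂ = (T₁/T₂)⁴ = (1745/773.1)⁴ = 26.0.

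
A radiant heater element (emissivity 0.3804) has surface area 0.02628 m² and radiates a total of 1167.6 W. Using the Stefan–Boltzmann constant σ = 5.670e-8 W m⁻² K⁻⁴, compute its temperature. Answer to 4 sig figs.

Area A = 0.02628 m².
P = εσAT⁴ ⇒ T = (P/(εσA))^(1/4) = (1167.6/(0.3804×5.670×10⁻⁸×0.02628))^(1/4) = 1198 K.

T ≈ 1198 K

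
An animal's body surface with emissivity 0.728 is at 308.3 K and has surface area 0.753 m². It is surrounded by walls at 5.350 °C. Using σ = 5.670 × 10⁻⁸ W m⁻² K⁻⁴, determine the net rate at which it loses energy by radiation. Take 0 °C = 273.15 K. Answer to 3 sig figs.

Surroundings: T = 5.350 °C + 273.15 = 278.500 K.
Area A = 0.753 m².
Net radiated power P_net = εσA(T⁴ − T₀⁴) = 0.728×5.670×10⁻⁸×0.753×(308.3⁴ − 278.500⁴).
T⁴ − T₀⁴ = 9.03429×10⁹ − 6.01590×10⁹ = 3.01839×10⁹ K⁴, so P_net = 93.8 W.

Net loss ≈ 93.8 W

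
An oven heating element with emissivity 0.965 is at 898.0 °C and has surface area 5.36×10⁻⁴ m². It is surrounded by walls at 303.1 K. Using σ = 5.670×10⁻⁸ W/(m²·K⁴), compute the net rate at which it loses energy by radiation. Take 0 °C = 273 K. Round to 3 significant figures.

T = 898.0 °C + 273 = 1171.0 K.
Area A = 5.36×10⁻⁴ m².
Net radiated power P_net = εσA(T⁴ − T₀⁴) = 0.965×5.670×10⁻⁸×5.36×10⁻⁴×(1171.0⁴ − 303.1⁴).
T⁴ − T₀⁴ = 1.88030×10¹² − 8.44003×10⁹ = 1.87186×10¹² K⁴, so P_net = 54.9 W.

Net loss ≈ 54.9 W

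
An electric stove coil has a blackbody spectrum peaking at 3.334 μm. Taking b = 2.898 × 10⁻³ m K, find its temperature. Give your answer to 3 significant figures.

T ≈ 869 K

Wien's law gives T = b/λ_max = (2.898×10⁻³ m·K)/(3.334×10⁻⁶ m) = 869 K.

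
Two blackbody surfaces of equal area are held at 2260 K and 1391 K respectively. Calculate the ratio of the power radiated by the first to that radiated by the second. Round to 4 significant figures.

With equal areas, P₁/P₂ = (T₁/T₂)⁴ = (2260/1391)⁴ = 6.968.

P₁/P₂ ≈ 6.968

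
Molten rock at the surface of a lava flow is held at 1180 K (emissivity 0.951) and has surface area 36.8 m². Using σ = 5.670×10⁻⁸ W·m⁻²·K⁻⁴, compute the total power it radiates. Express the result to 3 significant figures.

Area A = 36.8 m².
P = εσAT⁴ = 0.951 × 5.670×10⁻⁸ × 36.8 × (1180)⁴ = 3.85×10⁶ W.

P ≈ 3.85×10⁶ W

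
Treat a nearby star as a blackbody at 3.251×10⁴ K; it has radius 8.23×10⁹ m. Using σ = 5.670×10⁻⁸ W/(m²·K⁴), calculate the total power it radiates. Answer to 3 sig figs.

Surface area A = 4πR² = 4π(8.23×10⁹ m)² = 8.51157×10²⁰ m².
P = σAT⁴ = 5.670×10⁻⁸ × 8.51157×10²⁰ × (3.251×10⁴)⁴ = 5.39×10³¹ W.

P ≈ 5.39×10³¹ W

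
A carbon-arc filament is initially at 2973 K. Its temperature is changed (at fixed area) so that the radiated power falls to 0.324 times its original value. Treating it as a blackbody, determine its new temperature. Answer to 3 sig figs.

T₂ ≈ 2.24×10³ K

P ∝ T⁴, so T₂/T₁ = (P₂/P₁)^(1/4) = (0.324)^(1/4) = 0.754460.
T₂ = 2973 × 0.754460 = 2.24×10³ K.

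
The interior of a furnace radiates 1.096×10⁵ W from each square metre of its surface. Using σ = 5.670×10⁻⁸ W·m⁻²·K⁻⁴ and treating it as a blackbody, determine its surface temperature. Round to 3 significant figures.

I = σT⁴, so T = (I/σ)^(1/4) = (1.096×10⁵/(5.670×10⁻⁸))^(1/4) = 1.18×10³ K.

T ≈ 1.18×10³ K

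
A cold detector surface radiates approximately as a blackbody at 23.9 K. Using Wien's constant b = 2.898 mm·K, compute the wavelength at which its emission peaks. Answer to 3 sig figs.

λ_max ≈ 0.121 mm

Wien's displacement law: λ_max = b/T = (2.898×10⁻³ m·K)/(23.9 K) = 1.213×10⁻⁴ m.
That is 0.121 mm, in the infrared range.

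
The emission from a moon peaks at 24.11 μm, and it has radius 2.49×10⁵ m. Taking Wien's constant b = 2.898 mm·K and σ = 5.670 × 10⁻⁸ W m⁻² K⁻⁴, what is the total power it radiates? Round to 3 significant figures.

P ≈ 9.22×10¹² W

Wien's law: T = b/λ_max = 2.898×10⁻³/2.411×10⁻⁵ = 120.199 K.
Surface area A = 4πR² = 4π(2.49×10⁵ m)² = 7.79128×10¹¹ m².
Then P = σAT⁴ = 5.670×10⁻⁸×7.79128×10¹¹×(120.199)⁴ = 9.22×10¹² W.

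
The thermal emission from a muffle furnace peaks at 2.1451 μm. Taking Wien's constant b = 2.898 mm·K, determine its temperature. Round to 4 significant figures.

T ≈ 1351 K

Wien's law gives T = b/λ_max = (2.898×10⁻³ m·K)/(2.1451×10⁻⁶ m) = 1351 K.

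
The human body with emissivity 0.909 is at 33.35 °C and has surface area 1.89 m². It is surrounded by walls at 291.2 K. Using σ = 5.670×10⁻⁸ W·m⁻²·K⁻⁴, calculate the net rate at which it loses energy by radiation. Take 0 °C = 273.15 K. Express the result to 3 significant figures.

T = 33.35 °C + 273.15 = 306.50 K.
Area A = 1.89 m².
Net radiated power P_net = εσA(T⁴ − T₀⁴) = 0.909×5.670×10⁻⁸×1.89×(306.50⁴ − 291.2⁴).
T⁴ − T₀⁴ = 8.82515×10⁹ − 7.19061×10⁹ = 1.63454×10⁹ K⁴, so P_net = 159 W.

Net loss ≈ 159 W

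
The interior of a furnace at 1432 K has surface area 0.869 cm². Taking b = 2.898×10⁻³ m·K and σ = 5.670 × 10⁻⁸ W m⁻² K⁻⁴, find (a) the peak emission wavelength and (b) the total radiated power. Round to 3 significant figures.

λ_max ≈ 2.02×10³ nm; P ≈ 20.7 W

(a) λ_max = b/T = 2.898×10⁻³/1432 = 2.024×10⁻⁶ m = 2.02×10³ nm.
Area A = 0.869 cm² = 8.69×10⁻⁵ m².
(b) P = σAT⁴ = 5.670×10⁻⁸×8.69×10⁻⁵×(1432)⁴ = 20.7 W.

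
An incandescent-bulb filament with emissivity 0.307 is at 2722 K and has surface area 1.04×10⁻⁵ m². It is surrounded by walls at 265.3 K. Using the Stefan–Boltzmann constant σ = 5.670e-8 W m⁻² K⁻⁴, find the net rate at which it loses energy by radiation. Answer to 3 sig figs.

Net loss ≈ 9.94 W

Area A = 1.04×10⁻⁵ m².
Net radiated power P_net = εσA(T⁴ − T₀⁴) = 0.307×5.670×10⁻⁸×1.04×10⁻⁵×(2722⁴ − 265.3⁴).
T⁴ − T₀⁴ = 5.48975×10¹³ − 4.95392×10⁹ = 5.48925×10¹³ K⁴, so P_net = 9.94 W.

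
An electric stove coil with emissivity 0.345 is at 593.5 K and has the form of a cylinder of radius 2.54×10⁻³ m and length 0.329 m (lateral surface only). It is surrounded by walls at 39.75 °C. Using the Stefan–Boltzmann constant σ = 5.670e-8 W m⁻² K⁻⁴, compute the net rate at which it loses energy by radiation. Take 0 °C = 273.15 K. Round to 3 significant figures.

Surroundings: T = 39.75 °C + 273.15 = 312.90 K.
Lateral area A = 2πrL = 2π×2.54×10⁻³×0.329 = 5.25061×10⁻³ m².
Net radiated power P_net = εσA(T⁴ − T₀⁴) = 0.345×5.670×10⁻⁸×5.25061×10⁻³×(593.5⁴ − 312.90⁴).
T⁴ − T₀⁴ = 1.24075×10¹¹ − 9.58567×10⁹ = 1.14489×10¹¹ K⁴, so P_net = 11.8 W.

Net loss ≈ 11.8 W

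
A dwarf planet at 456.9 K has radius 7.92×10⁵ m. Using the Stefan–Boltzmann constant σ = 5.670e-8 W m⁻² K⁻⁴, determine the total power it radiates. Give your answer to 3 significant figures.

Surface area A = 4πR² = 4π(7.92×10⁵ m)² = 7.88243×10¹² m².
P = σAT⁴ = 5.670×10⁻⁸ × 7.88243×10¹² × (456.9)⁴ = 1.95×10¹⁶ W.

P ≈ 1.95×10¹⁶ W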